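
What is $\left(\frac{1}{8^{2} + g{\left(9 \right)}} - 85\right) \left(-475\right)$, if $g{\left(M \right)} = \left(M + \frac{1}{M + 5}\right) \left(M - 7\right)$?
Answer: $\frac{928492}{23} \approx 40369.0$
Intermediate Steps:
$g{\left(M \right)} = \left(-7 + M\right) \left(M + \frac{1}{5 + M}\right)$ ($g{\left(M \right)} = \left(M + \frac{1}{5 + M}\right) \left(-7 + M\right) = \left(-7 + M\right) \left(M + \frac{1}{5 + M}\right)$)
$\left(\frac{1}{8^{2} + g{\left(9 \right)}} - 85\right) \left(-475\right) = \left(\frac{1}{8^{2} + \frac{-7 + 9^{3} - 306 - 2 \cdot 9^{2}}{5 + 9}} - 85\right) \left(-475\right) = \left(\frac{1}{64 + \frac{-7 + 729 - 306 - 162}{14}} - 85\right) \left(-475\right) = \left(\frac{1}{64 + \frac{1}{14} \cdot 254} - 85\right) \left(-475\right) = \left(\frac{1}{64 + \frac{127}{7}} - 85\right) \left(-475\right) = \left(\frac{1}{\frac{575}{7}} - 85\right) \left(-475\right) = \left(\frac{7}{575} - 85\right) \left(-475\right) = \left(- \frac{48868}{575}\right) \left(-475\right) = \frac{928492}{23}$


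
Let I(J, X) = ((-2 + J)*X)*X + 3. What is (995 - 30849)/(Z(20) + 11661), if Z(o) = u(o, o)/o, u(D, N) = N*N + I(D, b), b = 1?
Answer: -597080/233641 ≈ -2.5555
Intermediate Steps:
I(J, X) = 3 + X**2*(-2 + J) (I(J, X) = (X*(-2 + J))*X + 3 = X**2*(-2 + J) + 3 = 3 + X**2*(-2 + J))
u(D, N) = 1 + D + N**2 (u(D, N) = N*N + (3 - 2*1**2 + D*1**2) = N**2 + (3 - 2*1 + D*1) = N**2 + (3 - 2 + D) = N**2 + (1 + D) = 1 + D + N**2)
Z(o) = (1 + o + o**2)/o
(995 - 30849)/(Z(20) + 11661) = (995 - 30849)/((1 + 20 + 1/20) + 11661) = -29854/((1 + 20 + 1/20) + 11661) = -29854/(421/20 + 11661) = -29854/233641/20 = -29854*20/233641 = -597080/233641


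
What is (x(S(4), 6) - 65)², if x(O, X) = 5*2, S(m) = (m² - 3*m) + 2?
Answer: 3025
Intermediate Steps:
S(m) = 2 + m² - 3*m
x(O, X) = 10
(x(S(4), 6) - 65)² = (10 - 65)² = (-55)² = 3025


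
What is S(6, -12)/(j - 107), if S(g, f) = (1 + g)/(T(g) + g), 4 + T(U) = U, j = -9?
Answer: -7/928 ≈ -0.0075431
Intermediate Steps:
T(U) = -4 + U
S(g, f) = (1 + g)/(-4 + 2*g) (S(g, f) = (1 + g)/((-4 + g) + g) = (1 + g)/(-4 + 2*g))
S(6, -12)/(j - 107) = ((1 + 6)/(2*(-2 + 6)))/(-9 - 107) = ((½)*7/4)/(-116) = -7/(232*4) = -1/116*7/8 = -7/928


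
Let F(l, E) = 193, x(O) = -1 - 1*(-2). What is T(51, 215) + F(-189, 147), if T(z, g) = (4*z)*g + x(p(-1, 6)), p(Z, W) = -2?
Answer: 44054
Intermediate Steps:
x(O) = 1 (x(O) = -1 + 2 = 1)
T(z, g) = 1 + 4*g*z (T(z, g) = (4*z)*g + 1 = 4*g*z + 1 = 1 + 4*g*z)
T(51, 215) + F(-189, 147) = (1 + 4*215*51) + 193 = (1 + 43860) + 193 = 43861 + 193 = 44054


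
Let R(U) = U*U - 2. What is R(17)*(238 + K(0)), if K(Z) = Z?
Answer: 68306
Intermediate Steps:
R(U) = -2 + U² (R(U) = U² - 2 = -2 + U²)
R(17)*(238 + K(0)) = (-2 + 17²)*(238 + 0) = (-2 + 289)*238 = 287*238 = 68306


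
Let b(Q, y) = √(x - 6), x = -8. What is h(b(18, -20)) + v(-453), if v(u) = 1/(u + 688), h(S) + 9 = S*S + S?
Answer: -5404/235 + I*√14 ≈ -22.996 + 3.7417*I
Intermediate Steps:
b(Q, y) = I*√14 (b(Q, y) = √(-8 - 6) = √(-14) = I*√14)
h(S) = -9 + S + S² (h(S) = -9 + (S*S + S) = -9 + (S² + S) = -9 + (S + S²) = -9 + S + S²)
v(u) = 1/(688 + u)
h(b(18, -20)) + v(-453) = (-9 + I*√14 + (I*√14)²) + 1/(688 - 453) = (-9 + I*√14 - 14) + 1/235 = (-23 + I*√14) + 1/235 = -5404/235 + I*√14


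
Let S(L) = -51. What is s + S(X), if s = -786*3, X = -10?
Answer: -2409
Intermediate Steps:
s = -2358
s + S(X) = -2358 - 51 = -2409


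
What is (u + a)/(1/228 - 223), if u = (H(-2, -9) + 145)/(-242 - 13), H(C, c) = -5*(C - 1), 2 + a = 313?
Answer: -1203004/864331 ≈ -1.3918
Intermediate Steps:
a = 311 (a = -2 + 313 = 311)
H(C, c) = 5 - 5*C (H(C, c) = -5*(-1 + C) = 5 - 5*C)
u = -32/51 (u = ((5 - 5*(-2)) + 145)/(-242 - 13) = ((5 + 10) + 145)/(-255) = (15 + 145)*(-1/255) = 160*(-1/255) = -32/51 ≈ -0.62745)
(u + a)/(1/228 - 223) = (-32/51 + 311)/(1/228 - 223) = 15829/(51*(1/228 - 223)) = 15829/(51*(-50843/228)) = (15829/51)*(-228/50843) = -1203004/864331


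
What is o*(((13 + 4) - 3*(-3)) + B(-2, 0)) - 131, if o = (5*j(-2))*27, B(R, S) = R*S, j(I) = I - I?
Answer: -131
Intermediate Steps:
j(I) = 0
o = 0 (o = (5*0)*27 = 0*27 = 0)
o*(((13 + 4) - 3*(-3)) + B(-2, 0)) - 131 = 0*(((13 + 4) - 3*(-3)) - 2*0) - 131 = 0*((17 + 9) + 0) - 131 = 0*(26 + 0) - 131 = 0*26 - 131 = 0 - 131 = -131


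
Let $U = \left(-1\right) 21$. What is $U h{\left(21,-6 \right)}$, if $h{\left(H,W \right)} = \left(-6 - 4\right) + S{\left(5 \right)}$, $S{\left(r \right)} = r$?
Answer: $105$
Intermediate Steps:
$U = -21$
$h{\left(H,W \right)} = -5$ ($h{\left(H,W \right)} = \left(-6 - 4\right) + 5 = -10 + 5 = -5$)
$U h{\left(21,-6 \right)} = \left(-21\right) \left(-5\right) = 105$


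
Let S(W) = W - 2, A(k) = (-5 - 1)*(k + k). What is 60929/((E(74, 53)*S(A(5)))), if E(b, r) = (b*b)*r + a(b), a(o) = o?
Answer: -60929/17998724 ≈ -0.0033852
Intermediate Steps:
A(k) = -12*k
E(b, r) = b + r*b**2 (E(b, r) = (b*b)*r + b = b**2*r + b = r*b**2 + b = b + r*b**2)
S(W) = -2 + W
60929/((E(74, 53)*S(A(5)))) = 60929/(((74*(1 + 74*53))*(-2 - 12*5))) = 60929/(((74*(1 + 3922))*(-2 - 60))) = 60929/(((74*3923)*(-62))) = 60929/((290302*(-62))) = 60929/(-17998724) = 60929*(-1/17998724) = -60929/17998724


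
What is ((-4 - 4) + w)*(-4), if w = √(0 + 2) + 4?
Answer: 16 - 4*√2 ≈ 10.343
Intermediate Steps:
w = 4 + √2 (w = √2 + 4 = 4 + √2 ≈ 5.4142)
((-4 - 4) + w)*(-4) = ((-4 - 4) + (4 + √2))*(-4) = (-8 + (4 + √2))*(-4) = (-4 + √2)*(-4) = 16 - 4*√2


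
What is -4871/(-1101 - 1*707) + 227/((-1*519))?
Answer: 2117633/938352 ≈ 2.2568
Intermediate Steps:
-4871/(-1101 - 1*707) + 227/((-1*519)) = -4871/(-1101 - 707) + 227/(-519) = -4871/(-1808) + 227*(-1/519) = -4871*(-1/1808) - 227/519 = 4871/1808 - 227/519 = 2117633/938352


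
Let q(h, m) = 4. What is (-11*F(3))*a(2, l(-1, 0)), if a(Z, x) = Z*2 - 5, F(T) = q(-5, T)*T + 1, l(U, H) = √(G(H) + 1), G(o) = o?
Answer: 143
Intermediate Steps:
l(U, H) = √(1 + H) (l(U, H) = √(H + 1) = √(1 + H))
F(T) = 1 + 4*T (F(T) = 4*T + 1 = 1 + 4*T)
a(Z, x) = -5 + 2*Z (a(Z, x) = 2*Z - 5 = -5 + 2*Z)
(-11*F(3))*a(2, l(-1, 0)) = (-11*(1 + 4*3))*(-5 + 2*2) = (-11*(1 + 12))*(-5 + 4) = -11*13*(-1) = -143*(-1) = 143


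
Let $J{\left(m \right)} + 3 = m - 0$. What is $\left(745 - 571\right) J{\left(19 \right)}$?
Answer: $2784$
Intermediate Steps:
$J{\left(m \right)} = -3 + m$ ($J{\left(m \right)} = -3 + \left(m - 0\right) = -3 + \left(m + 0\right) = -3 + m$)
$\left(745 - 571\right) J{\left(19 \right)} = \left(745 - 571\right) \left(-3 + 19\right) = 174 \cdot 16 = 2784$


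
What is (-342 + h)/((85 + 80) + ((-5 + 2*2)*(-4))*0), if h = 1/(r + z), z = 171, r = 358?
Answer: -16447/7935 ≈ -2.0727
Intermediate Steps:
h = 1/529 (h = 1/(358 + 171) = 1/529 ≈ 0.0018904)
(-342 + h)/((85 + 80) + ((-5 + 2*2)*(-4))*0) = (-342 + 1/529)/((85 + 80) + ((-5 + 2*2)*(-4))*0) = -180917/(529*(165 + ((-5 + 4)*(-4))*0)) = -180917/(529*(165 - 1*(-4)*0)) = -180917/(529*(165 + 4*0)) = -180917/(529*(165 + 0)) = -180917/529/165 = -180917/529*1/165 = -16447/7935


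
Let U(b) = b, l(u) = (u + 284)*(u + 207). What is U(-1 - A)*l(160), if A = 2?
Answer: -488844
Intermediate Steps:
l(u) = (207 + u)*(284 + u) (l(u) = (284 + u)*(207 + u) = (207 + u)*(284 + u))
U(-1 - A)*l(160) = (-1 - 1*2)*(58788 + 160² + 491*160) = (-1 - 2)*(58788 + 25600 + 78560) = -3*162948 = -488844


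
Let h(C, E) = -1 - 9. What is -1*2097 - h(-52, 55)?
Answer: -2087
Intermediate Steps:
h(C, E) = -10
-1*2097 - h(-52, 55) = -1*2097 - 1*(-10) = -2097 + 10 = -2087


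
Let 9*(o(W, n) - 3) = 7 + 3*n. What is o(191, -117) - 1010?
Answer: -9407/9 ≈ -1045.2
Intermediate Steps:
o(W, n) = 34/9 + n/3 (o(W, n) = 3 + (7 + 3*n)/9 = 3 + (7/9 + n/3) = 34/9 + n/3)
o(191, -117) - 1010 = (34/9 + (⅓)*(-117)) - 1010 = (34/9 - 39) - 1010 = -317/9 - 1010 = -9407/9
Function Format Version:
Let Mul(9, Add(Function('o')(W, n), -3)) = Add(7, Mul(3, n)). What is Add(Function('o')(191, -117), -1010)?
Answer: Rational(-9407, 9) ≈ -1045.2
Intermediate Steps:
Function('o')(W, n) = Add(Rational(34, 9), Mul(Rational(1, 3), n)) (Function('o')(W, n) = Add(3, Mul(Rational(1, 9), Add(7, Mul(3, n)))) = Add(3, Add(Rational(7, 9), Mul(Rational(1, 3), n))) = Add(Rational(34, 9), Mul(Rational(1, 3), n)))
Add(Function('o')(191, -117), -1010) = Add(Add(Rational(34, 9), Mul(Rational(1, 3), -117)), -1010) = Add(Add(Rational(34, 9), -39), -1010) = Add(Rational(-317, 9), -1010) = Rational(-9407, 9)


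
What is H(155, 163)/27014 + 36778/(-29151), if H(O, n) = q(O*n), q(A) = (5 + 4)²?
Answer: -991159661/787485114 ≈ -1.2586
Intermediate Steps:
q(A) = 81 (q(A) = 9² = 81)
H(O, n) = 81
H(155, 163)/27014 + 36778/(-29151) = 81/27014 + 36778/(-29151) = 81*(1/27014) + 36778*(-1/29151) = 81/27014 - 36778/29151 = -991159661/787485114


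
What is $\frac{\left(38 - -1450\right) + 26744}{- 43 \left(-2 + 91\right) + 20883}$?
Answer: $\frac{3529}{2132} \approx 1.6553$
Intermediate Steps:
$\frac{\left(38 - -1450\right) + 26744}{- 43 \left(-2 + 91\right) + 20883} = \frac{\left(38 + 1450\right) + 26744}{\left(-43\right) 89 + 20883} = \frac{1488 + 26744}{-3827 + 20883} = \frac{28232}{17056} = 28232 \cdot \frac{1}{17056} = \frac{3529}{2132}$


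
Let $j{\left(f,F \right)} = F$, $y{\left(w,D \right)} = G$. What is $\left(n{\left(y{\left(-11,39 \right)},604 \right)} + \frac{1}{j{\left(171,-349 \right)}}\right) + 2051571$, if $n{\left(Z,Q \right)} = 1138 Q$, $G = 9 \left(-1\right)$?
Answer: $\frac{955884126}{349} \approx 2.7389 \cdot 10^{6}$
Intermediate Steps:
$G = -9$
$y{\left(w,D \right)} = -9$
$\left(n{\left(y{\left(-11,39 \right)},604 \right)} + \frac{1}{j{\left(171,-349 \right)}}\right) + 2051571 = \left(1138 \cdot 604 + \frac{1}{-349}\right) + 2051571 = \left(687352 - \frac{1}{349}\right) + 2051571 = \frac{239885847}{349} + 2051571 = \frac{955884126}{349}$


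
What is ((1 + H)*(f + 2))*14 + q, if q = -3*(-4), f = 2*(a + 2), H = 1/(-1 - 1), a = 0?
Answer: 54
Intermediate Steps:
H = -½ (H = 1/(-2) = -½ ≈ -0.50000)
f = 4 (f = 2*(0 + 2) = 2*2 = 4)
q = 12
((1 + H)*(f + 2))*14 + q = ((1 - ½)*(4 + 2))*14 + 12 = ((½)*6)*14 + 12 = 3*14 + 12 = 42 + 12 = 54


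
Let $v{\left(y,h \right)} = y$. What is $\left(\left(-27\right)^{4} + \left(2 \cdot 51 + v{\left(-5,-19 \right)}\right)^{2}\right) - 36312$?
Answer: $504538$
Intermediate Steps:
$\left(\left(-27\right)^{4} + \left(2 \cdot 51 + v{\left(-5,-19 \right)}\right)^{2}\right) - 36312 = \left(\left(-27\right)^{4} + \left(2 \cdot 51 - 5\right)^{2}\right) - 36312 = \left(531441 + \left(102 - 5\right)^{2}\right) - 36312 = \left(531441 + 97^{2}\right) - 36312 = \left(531441 + 9409\right) - 36312 = 540850 - 36312 = 504538$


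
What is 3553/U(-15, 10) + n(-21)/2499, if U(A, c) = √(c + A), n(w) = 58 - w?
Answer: 79/2499 - 3553*I*√5/5 ≈ 0.031613 - 1588.9*I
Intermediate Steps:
U(A, c) = √(A + c)
3553/U(-15, 10) + n(-21)/2499 = 3553/(√(-15 + 10)) + (58 - 1*(-21))/2499 = 3553/(√(-5)) + (58 + 21)*(1/2499) = 3553/((I*√5)) + 79*(1/2499) = 3553*(-I*√5/5) + 79/2499 = -3553*I*√5/5 + 79/2499 = 79/2499 - 3553*I*√5/5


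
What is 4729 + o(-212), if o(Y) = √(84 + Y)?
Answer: 4729 + 8*I*√2 ≈ 4729.0 + 11.314*I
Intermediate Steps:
4729 + o(-212) = 4729 + √(84 - 212) = 4729 + √(-128) = 4729 + 8*I*√2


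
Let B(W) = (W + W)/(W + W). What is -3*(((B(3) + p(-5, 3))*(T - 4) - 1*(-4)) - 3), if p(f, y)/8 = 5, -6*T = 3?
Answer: 1101/2 ≈ 550.50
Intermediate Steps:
B(W) = 1 (B(W) = (2*W)/((2*W)) = (2*W)*(1/(2*W)) = 1)
T = -½ (T = -⅙*3 = -½ ≈ -0.50000)
p(f, y) = 40 (p(f, y) = 8*5 = 40)
-3*(((B(3) + p(-5, 3))*(T - 4) - 1*(-4)) - 3) = -3*(((1 + 40)*(-½ - 4) - 1*(-4)) - 3) = -3*((41*(-9/2) + 4) - 3) = -3*((-369/2 + 4) - 3) = -3*(-361/2 - 3) = -3*(-367/2) = 1101/2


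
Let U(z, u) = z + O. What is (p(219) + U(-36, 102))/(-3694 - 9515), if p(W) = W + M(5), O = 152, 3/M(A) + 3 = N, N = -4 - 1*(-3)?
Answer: -191/7548 ≈ -0.025305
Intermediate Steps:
N = -1 (N = -4 + 3 = -1)
M(A) = -¾ (M(A) = 3/(-3 - 1) = 3/(-4) = 3*(-¼) = -¾)
U(z, u) = 152 + z (U(z, u) = z + 152 = 152 + z)
p(W) = -¾ + W (p(W) = W - ¾ = -¾ + W)
(p(219) + U(-36, 102))/(-3694 - 9515) = ((-¾ + 219) + (152 - 36))/(-3694 - 9515) = (873/4 + 116)/(-13209) = (1337/4)*(-1/13209) = -191/7548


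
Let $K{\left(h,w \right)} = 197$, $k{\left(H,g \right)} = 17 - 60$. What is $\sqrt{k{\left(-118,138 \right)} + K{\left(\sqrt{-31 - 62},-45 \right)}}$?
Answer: $\sqrt{154} \approx 12.41$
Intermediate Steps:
$k{\left(H,g \right)} = -43$ ($k{\left(H,g \right)} = 17 - 60 = -43$)
$\sqrt{k{\left(-118,138 \right)} + K{\left(\sqrt{-31 - 62},-45 \right)}} = \sqrt{-43 + 197} = \sqrt{154}$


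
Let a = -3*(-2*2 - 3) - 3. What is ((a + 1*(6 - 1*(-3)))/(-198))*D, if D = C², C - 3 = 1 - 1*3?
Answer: -3/22 ≈ -0.13636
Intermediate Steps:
a = 18 (a = -3*(-4 - 3) - 3 = -3*(-7) - 3 = 21 - 3 = 18)
C = 1 (C = 3 + (1 - 1*3) = 3 + (1 - 3) = 3 - 2 = 1)
D = 1 (D = 1² = 1)
((a + 1*(6 - 1*(-3)))/(-198))*D = ((18 + 1*(6 - 1*(-3)))/(-198))*1 = ((18 + 1*(6 + 3))*(-1/198))*1 = ((18 + 1*9)*(-1/198))*1 = ((18 + 9)*(-1/198))*1 = (27*(-1/198))*1 = -3/22*1 = -3/22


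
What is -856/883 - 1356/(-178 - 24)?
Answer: 512218/89183 ≈ 5.7434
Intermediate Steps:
-856/883 - 1356/(-178 - 24) = -856*1/883 - 1356/(-202) = -856/883 - 1356*(-1/202) = -856/883 + 678/101 = 512218/89183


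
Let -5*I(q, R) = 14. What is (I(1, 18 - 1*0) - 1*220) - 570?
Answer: -3964/5 ≈ -792.80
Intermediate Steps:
I(q, R) = -14/5 (I(q, R) = -⅕*14 = -14/5)
(I(1, 18 - 1*0) - 1*220) - 570 = (-14/5 - 1*220) - 570 = (-14/5 - 220) - 570 = -1114/5 - 570 = -3964/5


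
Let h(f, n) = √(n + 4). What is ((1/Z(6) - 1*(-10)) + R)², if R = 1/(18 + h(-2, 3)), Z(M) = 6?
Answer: 378108277/3617604 - 19445*√7/301467 ≈ 104.35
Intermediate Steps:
h(f, n) = √(4 + n)
R = 1/(18 + √7) (R = 1/(18 + √(4 + 3)) = 1/(18 + √7) ≈ 0.048436)
((1/Z(6) - 1*(-10)) + R)² = ((1/6 - 1*(-10)) + (18/317 - √7/317))² = ((⅙ + 10) + (18/317 - √7/317))² = (61/6 + (18/317 - √7/317))² = (19445/1902 - √7/317)²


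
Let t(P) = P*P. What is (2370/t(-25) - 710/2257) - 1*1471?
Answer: -414024807/282125 ≈ -1467.5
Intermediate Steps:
t(P) = P²
(2370/t(-25) - 710/2257) - 1*1471 = (2370/((-25)²) - 710/2257) - 1*1471 = (2370/625 - 710*1/2257) - 1471 = (2370*(1/625) - 710/2257) - 1471 = (474/125 - 710/2257) - 1471 = 981068/282125 - 1471 = -414024807/282125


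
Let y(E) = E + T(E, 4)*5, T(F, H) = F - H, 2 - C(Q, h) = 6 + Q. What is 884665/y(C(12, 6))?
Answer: -884665/116 ≈ -7626.4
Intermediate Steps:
C(Q, h) = -4 - Q (C(Q, h) = 2 - (6 + Q) = 2 + (-6 - Q) = -4 - Q)
y(E) = -20 + 6*E (y(E) = E + (E - 1*4)*5 = E + (E - 4)*5 = E + (-4 + E)*5 = E + (-20 + 5*E) = -20 + 6*E)
884665/y(C(12, 6)) = 884665/(-20 + 6*(-4 - 1*12)) = 884665/(-20 + 6*(-4 - 12)) = 884665/(-20 + 6*(-16)) = 884665/(-20 - 96) = 884665/(-116) = 884665*(-1/116) = -884665/116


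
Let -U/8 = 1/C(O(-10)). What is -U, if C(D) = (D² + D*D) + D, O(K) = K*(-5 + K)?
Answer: 4/22575 ≈ 0.00017719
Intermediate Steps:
C(D) = D + 2*D² (C(D) = (D² + D²) + D = 2*D² + D = D + 2*D²)
U = -4/22575 (U = -8*(-1/(10*(1 + 2*(-10*(-5 - 10)))*(-5 - 10))) = -8*1/(150*(1 + 2*(-10*(-15)))) = -8*1/(150*(1 + 2*150)) = -8*1/(150*(1 + 300)) = -8/(150*301) = -8/45150 = -8*1/45150 = -4/22575 ≈ -0.00017719)
-U = -1*(-4/22575) = 4/22575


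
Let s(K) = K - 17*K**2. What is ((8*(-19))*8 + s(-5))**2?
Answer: 2709316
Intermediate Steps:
((8*(-19))*8 + s(-5))**2 = ((8*(-19))*8 - 5*(1 - 17*(-5)))**2 = (-152*8 - 5*(1 + 85))**2 = (-1216 - 5*86)**2 = (-1216 - 430)**2 = (-1646)**2 = 2709316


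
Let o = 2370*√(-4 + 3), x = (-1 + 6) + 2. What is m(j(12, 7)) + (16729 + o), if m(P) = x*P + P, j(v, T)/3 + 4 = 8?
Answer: 16825 + 2370*I ≈ 16825.0 + 2370.0*I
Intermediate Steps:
x = 7 (x = 5 + 2 = 7)
j(v, T) = 12 (j(v, T) = -12 + 3*8 = -12 + 24 = 12)
o = 2370*I (o = 2370*√(-1) = 2370*I ≈ 2370.0*I)
m(P) = 8*P (m(P) = 7*P + P = 8*P)
m(j(12, 7)) + (16729 + o) = 8*12 + (16729 + 2370*I) = 96 + (16729 + 2370*I) = 16825 + 2370*I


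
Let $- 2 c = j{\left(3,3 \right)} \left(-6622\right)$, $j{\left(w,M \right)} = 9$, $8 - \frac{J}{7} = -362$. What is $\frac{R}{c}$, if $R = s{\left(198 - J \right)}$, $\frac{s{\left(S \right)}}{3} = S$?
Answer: $- \frac{2392}{9933} \approx -0.24081$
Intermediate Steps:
$J = 2590$ ($J = 56 - -2534 = 56 + 2534 = 2590$)
$s{\left(S \right)} = 3 S$
$R = -7176$ ($R = 3 \left(198 - 2590\right) = 3 \left(-2392\right) = -7176$)
$c = 29799$ ($c = - \frac{9 \left(-6622\right)}{2} = \left(- \frac{1}{2}\right) \left(-59598\right) = 29799$)
$\frac{R}{c} = - \frac{7176}{29799} = \left(-7176\right) \frac{1}{29799} = - \frac{2392}{9933}$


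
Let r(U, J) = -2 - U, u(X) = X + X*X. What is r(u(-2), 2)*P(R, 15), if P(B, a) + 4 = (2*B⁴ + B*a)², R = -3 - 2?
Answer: -5522484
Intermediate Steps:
u(X) = X + X²
R = -5
P(B, a) = -4 + (2*B⁴ + B*a)²
r(u(-2), 2)*P(R, 15) = (-2 - (-2)*(1 - 2))*(-4 + (-5)²*(15 + 2*(-5)³)²) = (-2 - (-2)*(-1))*(-4 + 25*(15 + 2*(-125))²) = (-2 - 1*2)*(-4 + 25*(15 - 250)²) = (-2 - 2)*(-4 + 25*(-235)²) = -4*(-4 + 25*55225) = -4*(-4 + 1380625) = -4*1380621 = -5522484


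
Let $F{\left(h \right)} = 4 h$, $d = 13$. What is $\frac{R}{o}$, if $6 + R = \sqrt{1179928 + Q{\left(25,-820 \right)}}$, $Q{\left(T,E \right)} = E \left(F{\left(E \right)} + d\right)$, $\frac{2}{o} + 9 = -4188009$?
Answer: $12564054 - 4188018 \sqrt{964717} \approx -4.1009 \cdot 10^{9}$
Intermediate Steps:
$o = - \frac{1}{2094009}$ ($o = \frac{2}{-9 - 4188009} = \frac{2}{-4188018} = 2 \left(- \frac{1}{4188018}\right) = - \frac{1}{2094009} \approx -4.7755 \cdot 10^{-7}$)
$Q{\left(T,E \right)} = E \left(13 + 4 E\right)$ ($Q{\left(T,E \right)} = E \left(4 E + 13\right) = E \left(13 + 4 E\right)$)
$R = -6 + 2 \sqrt{964717}$ ($R = -6 + \sqrt{1179928 - 820 \left(13 + 4 \left(-820\right)\right)} = -6 + \sqrt{1179928 - 820 \left(13 - 3280\right)} = -6 + \sqrt{1179928 - -2678940} = -6 + \sqrt{1179928 + 2678940} = -6 + \sqrt{3858868} = -6 + 2 \sqrt{964717} \approx 1958.4$)
$\frac{R}{o} = \frac{-6 + 2 \sqrt{964717}}{- \frac{1}{2094009}} = \left(-6 + 2 \sqrt{964717}\right) \left(-2094009\right) = 12564054 - 4188018 \sqrt{964717}$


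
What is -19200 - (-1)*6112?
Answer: -13088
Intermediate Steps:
-19200 - (-1)*6112 = -19200 - 1*(-6112) = -19200 + 6112 = -13088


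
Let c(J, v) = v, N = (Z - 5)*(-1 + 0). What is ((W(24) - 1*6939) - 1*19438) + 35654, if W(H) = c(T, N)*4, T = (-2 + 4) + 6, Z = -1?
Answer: 9301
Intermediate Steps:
T = 8 (T = 2 + 6 = 8)
N = 6 (N = (-1 - 5)*(-1 + 0) = -6*(-1) = 6)
W(H) = 24 (W(H) = 6*4 = 24)
((W(24) - 1*6939) - 1*19438) + 35654 = ((24 - 1*6939) - 1*19438) + 35654 = ((24 - 6939) - 19438) + 35654 = (-6915 - 19438) + 35654 = -26353 + 35654 = 9301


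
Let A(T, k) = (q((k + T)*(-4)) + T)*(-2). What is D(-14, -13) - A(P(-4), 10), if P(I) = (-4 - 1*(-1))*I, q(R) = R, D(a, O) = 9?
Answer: -143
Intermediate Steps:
P(I) = -3*I (P(I) = (-4 + 1)*I = -3*I)
A(T, k) = 6*T + 8*k (A(T, k) = ((k + T)*(-4) + T)*(-2) = ((T + k)*(-4) + T)*(-2) = ((-4*T - 4*k) + T)*(-2) = (-4*k - 3*T)*(-2) = 6*T + 8*k)
D(-14, -13) - A(P(-4), 10) = 9 - (6*(-3*(-4)) + 8*10) = 9 - (6*12 + 80) = 9 - (72 + 80) = 9 - 1*152 = 9 - 152 = -143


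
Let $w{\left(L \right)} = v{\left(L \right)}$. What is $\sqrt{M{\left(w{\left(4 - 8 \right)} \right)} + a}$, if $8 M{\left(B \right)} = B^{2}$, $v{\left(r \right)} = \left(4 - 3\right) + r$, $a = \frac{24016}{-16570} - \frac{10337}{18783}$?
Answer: $\frac{i \sqrt{37657694256462430}}{207489540} \approx 0.93526 i$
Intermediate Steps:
$a = - \frac{311188309}{155617155}$ ($a = 24016 \left(- \frac{1}{16570}\right) - \frac{10337}{18783} = - \frac{12008}{8285} - \frac{10337}{18783} = - \frac{311188309}{155617155} \approx -1.9997$)
$v{\left(r \right)} = 1 + r$
$w{\left(L \right)} = 1 + L$
$M{\left(B \right)} = \frac{B^{2}}{8}$
$\sqrt{M{\left(w{\left(4 - 8 \right)} \right)} + a} = \sqrt{\frac{\left(1 + \left(4 - 8\right)\right)^{2}}{8} - \frac{311188309}{155617155}} = \sqrt{\frac{\left(1 - 4\right)^{2}}{8} - \frac{311188309}{155617155}} = \sqrt{\frac{\left(-3\right)^{2}}{8} - \frac{311188309}{155617155}} = \sqrt{\frac{1}{8} \cdot 9 - \frac{311188309}{155617155}} = \sqrt{\frac{9}{8} - \frac{311188309}{155617155}} = \sqrt{- \frac{1088952077}{1244937240}} = \frac{i \sqrt{37657694256462430}}{207489540}$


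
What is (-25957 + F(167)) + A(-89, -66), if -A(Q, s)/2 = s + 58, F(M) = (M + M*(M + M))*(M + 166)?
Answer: 18603744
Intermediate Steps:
F(M) = (166 + M)*(M + 2*M²) (F(M) = (M + M*(2*M))*(166 + M) = (M + 2*M²)*(166 + M) = (166 + M)*(M + 2*M²))
A(Q, s) = -116 - 2*s (A(Q, s) = -2*(s + 58) = -2*(58 + s) = -116 - 2*s)
(-25957 + F(167)) + A(-89, -66) = (-25957 + 167*(166 + 2*167² + 333*167)) + (-116 - 2*(-66)) = (-25957 + 167*(166 + 2*27889 + 55611)) + (-116 + 132) = (-25957 + 167*(166 + 55778 + 55611)) + 16 = (-25957 + 167*111555) + 16 = (-25957 + 18629685) + 16 = 18603728 + 16 = 18603744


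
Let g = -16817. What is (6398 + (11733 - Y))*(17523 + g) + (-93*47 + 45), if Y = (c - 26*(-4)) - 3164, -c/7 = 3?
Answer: 14971346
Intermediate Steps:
c = -21 (c = -7*3 = -21)
Y = -3081 (Y = (-21 - 26*(-4)) - 3164 = (-21 + 104) - 3164 = 83 - 3164 = -3081)
(6398 + (11733 - Y))*(17523 + g) + (-93*47 + 45) = (6398 + (11733 - 1*(-3081)))*(17523 - 16817) + (-93*47 + 45) = (6398 + (11733 + 3081))*706 + (-4371 + 45) = (6398 + 14814)*706 - 4326 = 21212*706 - 4326 = 14975672 - 4326 = 14971346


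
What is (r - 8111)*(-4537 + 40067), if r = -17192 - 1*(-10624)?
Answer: -521544870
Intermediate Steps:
r = -6568 (r = -17192 + 10624 = -6568)
(r - 8111)*(-4537 + 40067) = (-6568 - 8111)*(-4537 + 40067) = -14679*35530 = -521544870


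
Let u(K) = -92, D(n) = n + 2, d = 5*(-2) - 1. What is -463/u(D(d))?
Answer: 463/92 ≈ 5.0326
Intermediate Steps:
d = -11 (d = -10 - 1 = -11)
D(n) = 2 + n
-463/u(D(d)) = -463/(-92) = -463*(-1/92) = 463/92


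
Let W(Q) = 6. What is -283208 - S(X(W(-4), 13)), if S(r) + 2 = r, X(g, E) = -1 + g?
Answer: -283211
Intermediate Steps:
S(r) = -2 + r
-283208 - S(X(W(-4), 13)) = -283208 - (-2 + (-1 + 6)) = -283208 - (-2 + 5) = -283208 - 1*3 = -283208 - 3 = -283211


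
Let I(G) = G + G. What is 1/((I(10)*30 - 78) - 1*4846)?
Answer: -1/4324 ≈ -0.00023127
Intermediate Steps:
I(G) = 2*G
1/((I(10)*30 - 78) - 1*4846) = 1/(((2*10)*30 - 78) - 1*4846) = 1/((20*30 - 78) - 4846) = 1/((600 - 78) - 4846) = 1/(522 - 4846) = 1/(-4324) = -1/4324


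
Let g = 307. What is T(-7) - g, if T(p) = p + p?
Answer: -321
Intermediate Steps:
T(p) = 2*p
T(-7) - g = 2*(-7) - 1*307 = -14 - 307 = -321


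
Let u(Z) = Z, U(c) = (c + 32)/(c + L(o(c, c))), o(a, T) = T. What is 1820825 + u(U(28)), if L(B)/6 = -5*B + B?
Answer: 293152810/161 ≈ 1.8208e+6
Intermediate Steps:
L(B) = -24*B (L(B) = 6*(-5*B + B) = 6*(-4*B) = -24*B)
U(c) = -(32 + c)/(23*c) (U(c) = (c + 32)/(c - 24*c) = (32 + c)/((-23*c)) = (32 + c)*(-1/(23*c)) = -(32 + c)/(23*c))
1820825 + u(U(28)) = 1820825 + (1/23)*(-32 - 1*28)/28 = 1820825 + (1/23)*(1/28)*(-32 - 28) = 1820825 + (1/23)*(1/28)*(-60) = 1820825 - 15/161 = 293152810/161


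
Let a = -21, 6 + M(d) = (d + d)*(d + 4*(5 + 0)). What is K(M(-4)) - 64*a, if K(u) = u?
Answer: 1210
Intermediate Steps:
M(d) = -6 + 2*d*(20 + d) (M(d) = -6 + (d + d)*(d + 4*(5 + 0)) = -6 + (2*d)*(d + 4*5) = -6 + (2*d)*(d + 20) = -6 + (2*d)*(20 + d) = -6 + 2*d*(20 + d))
K(M(-4)) - 64*a = (-6 + 2*(-4)² + 40*(-4)) - 64*(-21) = (-6 + 2*16 - 160) + 1344 = (-6 + 32 - 160) + 1344 = -134 + 1344 = 1210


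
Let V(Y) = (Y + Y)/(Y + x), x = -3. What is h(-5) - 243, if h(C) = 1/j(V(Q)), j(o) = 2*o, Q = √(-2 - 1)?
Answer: -971/4 + I*√3/4 ≈ -242.75 + 0.43301*I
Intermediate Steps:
Q = I*√3 (Q = √(-3) = I*√3 ≈ 1.732*I)
V(Y) = 2*Y/(-3 + Y) (V(Y) = (Y + Y)/(Y - 3) = (2*Y)/(-3 + Y) = 2*Y/(-3 + Y))
h(C) = -I*√3*(-3 + I*√3)/12 (h(C) = 1/(2*(2*(I*√3)/(-3 + I*√3))) = 1/(2*(2*I*√3/(-3 + I*√3))) = 1/(4*I*√3/(-3 + I*√3)) = -I*√3*(-3 + I*√3)/12)
h(-5) - 243 = (¼ + I*√3/4) - 243 = -971/4 + I*√3/4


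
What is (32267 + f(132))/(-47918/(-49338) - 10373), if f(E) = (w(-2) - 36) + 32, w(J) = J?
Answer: -795846609/255867578 ≈ -3.1104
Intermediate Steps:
f(E) = -6 (f(E) = (-2 - 36) + 32 = -38 + 32 = -6)
(32267 + f(132))/(-47918/(-49338) - 10373) = (32267 - 6)/(-47918/(-49338) - 10373) = 32261/(-47918*(-1/49338) - 10373) = 32261/(23959/24669 - 10373) = 32261/(-255867578/24669) = 32261*(-24669/255867578) = -795846609/255867578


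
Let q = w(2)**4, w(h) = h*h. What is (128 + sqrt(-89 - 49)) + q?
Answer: 384 + I*sqrt(138) ≈ 384.0 + 11.747*I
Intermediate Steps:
w(h) = h**2
q = 256 (q = (2**2)**4 = 4**4 = 256)
(128 + sqrt(-89 - 49)) + q = (128 + sqrt(-89 - 49)) + 256 = (128 + sqrt(-138)) + 256 = (128 + I*sqrt(138)) + 256 = 384 + I*sqrt(138)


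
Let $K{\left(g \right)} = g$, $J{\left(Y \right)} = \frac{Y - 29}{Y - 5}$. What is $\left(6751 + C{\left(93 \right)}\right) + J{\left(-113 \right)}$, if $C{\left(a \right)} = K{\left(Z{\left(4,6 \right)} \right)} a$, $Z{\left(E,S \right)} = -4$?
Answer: $\frac{376432}{59} \approx 6380.2$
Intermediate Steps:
$J{\left(Y \right)} = \frac{-29 + Y}{-5 + Y}$
$C{\left(a \right)} = - 4 a$
$\left(6751 + C{\left(93 \right)}\right) + J{\left(-113 \right)} = \left(6751 - 372\right) + \frac{-29 - 113}{-5 - 113} = \left(6751 - 372\right) + \frac{1}{-118} \left(-142\right) = 6379 - - \frac{71}{59} = 6379 + \frac{71}{59} = \frac{376432}{59}$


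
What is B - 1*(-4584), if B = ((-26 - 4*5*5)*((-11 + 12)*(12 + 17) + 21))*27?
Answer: -165516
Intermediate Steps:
B = -170100 (B = ((-26 - 20*5)*(1*29 + 21))*27 = ((-26 - 100)*(29 + 21))*27 = -126*50*27 = -6300*27 = -170100)
B - 1*(-4584) = -170100 - 1*(-4584) = -170100 + 4584 = -165516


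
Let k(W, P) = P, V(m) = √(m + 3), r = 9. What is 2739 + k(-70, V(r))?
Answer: 2739 + 2*√3 ≈ 2742.5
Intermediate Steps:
V(m) = √(3 + m)
2739 + k(-70, V(r)) = 2739 + √(3 + 9) = 2739 + √12 = 2739 + 2*√3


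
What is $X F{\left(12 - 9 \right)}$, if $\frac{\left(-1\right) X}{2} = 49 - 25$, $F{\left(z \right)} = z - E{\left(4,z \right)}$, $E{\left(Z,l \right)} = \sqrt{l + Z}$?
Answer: $-144 + 48 \sqrt{7} \approx -17.004$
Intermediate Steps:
$E{\left(Z,l \right)} = \sqrt{Z + l}$
$F{\left(z \right)} = z - \sqrt{4 + z}$
$X = -48$ ($X = - 2 \left(49 - 25\right) = \left(-2\right) 24 = -48$)
$X F{\left(12 - 9 \right)} = - 48 \left(\left(12 - 9\right) - \sqrt{4 + \left(12 - 9\right)}\right) = - 48 \left(3 - \sqrt{4 + 3}\right) = - 48 \left(3 - \sqrt{7}\right) = -144 + 48 \sqrt{7}$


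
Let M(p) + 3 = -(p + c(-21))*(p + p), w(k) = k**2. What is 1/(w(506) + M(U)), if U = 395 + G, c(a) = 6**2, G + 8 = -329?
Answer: 1/245129 ≈ 4.0795e-6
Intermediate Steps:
G = -337 (G = -8 - 329 = -337)
c(a) = 36
U = 58 (U = 395 - 337 = 58)
M(p) = -3 - 2*p*(36 + p) (M(p) = -3 - (p + 36)*(p + p) = -3 - (36 + p)*2*p = -3 - 2*p*(36 + p))
1/(w(506) + M(U)) = 1/(506**2 + (-3 - 72*58 - 2*58**2)) = 1/(256036 + (-3 - 4176 - 2*3364)) = 1/(256036 + (-3 - 4176 - 6728)) = 1/(256036 - 10907) = 1/245129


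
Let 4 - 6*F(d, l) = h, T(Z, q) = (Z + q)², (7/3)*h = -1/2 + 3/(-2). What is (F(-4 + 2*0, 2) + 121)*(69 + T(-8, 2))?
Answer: 12790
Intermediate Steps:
h = -6/7 (h = 3*(-1/2 + 3/(-2))/7 = 3*(-1*½ + 3*(-½))/7 = 3*(-½ - 3/2)/7 = (3/7)*(-2) = -6/7 ≈ -0.85714)
F(d, l) = 17/21 (F(d, l) = ⅔ - ⅙*(-6/7) = ⅔ + ⅐ = 17/21)
(F(-4 + 2*0, 2) + 121)*(69 + T(-8, 2)) = (17/21 + 121)*(69 + (-8 + 2)²) = 2558*(69 + (-6)²)/21 = 2558*(69 + 36)/21 = (2558/21)*105 = 12790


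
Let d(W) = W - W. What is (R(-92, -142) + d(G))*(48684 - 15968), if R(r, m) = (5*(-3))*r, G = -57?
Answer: 45148080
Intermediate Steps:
d(W) = 0
R(r, m) = -15*r
(R(-92, -142) + d(G))*(48684 - 15968) = (-15*(-92) + 0)*(48684 - 15968) = (1380 + 0)*32716 = 1380*32716 = 45148080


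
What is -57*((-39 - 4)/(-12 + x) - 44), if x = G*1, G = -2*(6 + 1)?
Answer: 62757/26 ≈ 2413.7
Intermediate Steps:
G = -14 (G = -2*7 = -14)
x = -14 (x = -14*1 = -14)
-57*((-39 - 4)/(-12 + x) - 44) = -57*((-39 - 4)/(-12 - 14) - 44) = -57*(-43/(-26) - 44) = -57*(-43*(-1/26) - 44) = -57*(43/26 - 44) = -57*(-1101/26) = 62757/26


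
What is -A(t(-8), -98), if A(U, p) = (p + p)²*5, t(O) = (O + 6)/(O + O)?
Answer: -192080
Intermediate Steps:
t(O) = (6 + O)/(2*O) (t(O) = (6 + O)/((2*O)) = (6 + O)*(1/(2*O)) = (6 + O)/(2*O))
A(U, p) = 20*p² (A(U, p) = (2*p)²*5 = (4*p²)*5 = 20*p²)
-A(t(-8), -98) = -20*(-98)² = -20*9604 = -1*192080 = -192080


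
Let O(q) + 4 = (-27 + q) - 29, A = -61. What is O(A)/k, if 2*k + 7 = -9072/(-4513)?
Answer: 1092146/22519 ≈ 48.499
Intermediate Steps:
O(q) = -60 + q (O(q) = -4 + ((-27 + q) - 29) = -4 + (-56 + q) = -60 + q)
k = -22519/9026 (k = -7/2 + (-9072/(-4513))/2 = -7/2 + (-9072*(-1/4513))/2 = -7/2 + (½)*(9072/4513) = -7/2 + 4536/4513 = -22519/9026 ≈ -2.4949)
O(A)/k = (-60 - 61)/(-22519/9026) = -121*(-9026/22519) = 1092146/22519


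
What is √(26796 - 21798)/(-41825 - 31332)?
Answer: -√102/10451 ≈ -0.00096637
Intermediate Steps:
√(26796 - 21798)/(-41825 - 31332) = √4998/(-73157) = (7*√102)*(-1/73157) = -√102/10451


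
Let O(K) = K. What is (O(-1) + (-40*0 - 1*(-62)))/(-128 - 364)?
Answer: -61/492 ≈ -0.12398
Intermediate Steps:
(O(-1) + (-40*0 - 1*(-62)))/(-128 - 364) = (-1 + (-40*0 - 1*(-62)))/(-128 - 364) = (-1 + (0 + 62))/(-492) = (-1 + 62)*(-1/492) = 61*(-1/492) = -61/492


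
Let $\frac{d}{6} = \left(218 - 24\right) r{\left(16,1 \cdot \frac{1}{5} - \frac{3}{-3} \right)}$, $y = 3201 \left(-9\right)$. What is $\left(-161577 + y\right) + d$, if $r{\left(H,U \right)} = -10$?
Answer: $-202026$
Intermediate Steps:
$y = -28809$
$d = -11640$ ($d = 6 \left(218 - 24\right) \left(-10\right) = 6 \cdot 194 \left(-10\right) = 6 \left(-1940\right) = -11640$)
$\left(-161577 + y\right) + d = \left(-161577 - 28809\right) - 11640 = -190386 - 11640 = -202026$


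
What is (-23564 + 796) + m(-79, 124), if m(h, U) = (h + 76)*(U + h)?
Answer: -22903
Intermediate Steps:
m(h, U) = (76 + h)*(U + h)
(-23564 + 796) + m(-79, 124) = (-23564 + 796) + ((-79)² + 76*124 + 76*(-79) + 124*(-79)) = -22768 + (6241 + 9424 - 6004 - 9796) = -22768 - 135 = -22903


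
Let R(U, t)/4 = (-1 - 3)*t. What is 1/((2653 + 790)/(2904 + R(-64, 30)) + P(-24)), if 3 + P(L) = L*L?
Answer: 2424/1392395 ≈ 0.0017409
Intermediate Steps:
R(U, t) = -16*t (R(U, t) = 4*((-1 - 3)*t) = 4*(-4*t) = -16*t)
P(L) = -3 + L**2 (P(L) = -3 + L*L = -3 + L**2)
1/((2653 + 790)/(2904 + R(-64, 30)) + P(-24)) = 1/((2653 + 790)/(2904 - 16*30) + (-3 + (-24)**2)) = 1/(3443/(2904 - 480) + (-3 + 576)) = 1/(3443/2424 + 573) = 1/(1392395/2424) = 2424/1392395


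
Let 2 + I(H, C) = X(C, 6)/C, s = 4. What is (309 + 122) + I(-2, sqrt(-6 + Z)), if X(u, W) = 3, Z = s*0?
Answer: 429 - I*sqrt(6)/2 ≈ 429.0 - 1.2247*I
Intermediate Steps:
Z = 0 (Z = 4*0 = 0)
I(H, C) = -2 + 3/C
(309 + 122) + I(-2, sqrt(-6 + Z)) = (309 + 122) + (-2 + 3/(sqrt(-6 + 0))) = 431 + (-2 + 3/(sqrt(-6))) = 431 + (-2 + 3/((I*sqrt(6)))) = 431 + (-2 + 3*(-I*sqrt(6)/6)) = 431 + (-2 - I*sqrt(6)/2) = 429 - I*sqrt(6)/2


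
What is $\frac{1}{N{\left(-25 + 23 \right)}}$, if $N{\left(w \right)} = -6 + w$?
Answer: $- \frac{1}{8} \approx -0.125$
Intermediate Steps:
$\frac{1}{N{\left(-25 + 23 \right)}} = \frac{1}{-6 + \left(-25 + 23\right)} = \frac{1}{-6 - 2} = \frac{1}{-8} = - \frac{1}{8}$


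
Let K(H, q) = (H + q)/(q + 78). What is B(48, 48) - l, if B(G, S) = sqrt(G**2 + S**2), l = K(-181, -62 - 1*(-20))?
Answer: 223/36 + 48*sqrt(2) ≈ 74.077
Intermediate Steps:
K(H, q) = (H + q)/(78 + q)
l = -223/36 (l = (-181 + (-62 - 1*(-20)))/(78 + (-62 - 1*(-20))) = (-181 + (-62 + 20))/(78 + (-62 + 20)) = (-181 - 42)/(78 - 42) = -223/36 ≈ -6.1944)
B(48, 48) - l = sqrt(48**2 + 48**2) - 1*(-223/36) = sqrt(2304 + 2304) + 223/36 = sqrt(4608) + 223/36 = 48*sqrt(2) + 223/36 = 223/36 + 48*sqrt(2)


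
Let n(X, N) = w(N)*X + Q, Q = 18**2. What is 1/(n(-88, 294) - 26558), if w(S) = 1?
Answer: -1/26322 ≈ -3.7991e-5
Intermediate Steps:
Q = 324
n(X, N) = 324 + X (n(X, N) = 1*X + 324 = X + 324 = 324 + X)
1/(n(-88, 294) - 26558) = 1/((324 - 88) - 26558) = 1/(236 - 26558) = 1/(-26322) = -1/26322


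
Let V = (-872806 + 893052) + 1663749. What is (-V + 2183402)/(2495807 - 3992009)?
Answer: -166469/498734 ≈ -0.33378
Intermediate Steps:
V = 1683995 (V = 20246 + 1663749 = 1683995)
(-V + 2183402)/(2495807 - 3992009) = (-1*1683995 + 2183402)/(2495807 - 3992009) = (-1683995 + 2183402)/(-1496202) = 499407*(-1/1496202) = -166469/498734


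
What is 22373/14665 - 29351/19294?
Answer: 1232247/282946510 ≈ 0.0043551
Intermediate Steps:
22373/14665 - 29351/19294 = 1232247/282946510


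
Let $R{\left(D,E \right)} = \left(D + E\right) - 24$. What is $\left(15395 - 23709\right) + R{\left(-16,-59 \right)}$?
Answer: $-8413$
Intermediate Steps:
$R{\left(D,E \right)} = -24 + D + E$ ($R{\left(D,E \right)} = \left(D + E\right) + \left(-39 + 15\right) = \left(D + E\right) - 24 = -24 + D + E$)
$\left(15395 - 23709\right) + R{\left(-16,-59 \right)} = \left(15395 - 23709\right) - 99 = -8314 - 99 = -8413$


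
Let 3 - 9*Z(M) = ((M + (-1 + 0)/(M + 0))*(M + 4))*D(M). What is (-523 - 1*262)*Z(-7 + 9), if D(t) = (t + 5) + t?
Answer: 20410/3 ≈ 6803.3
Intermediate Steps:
D(t) = 5 + 2*t (D(t) = (5 + t) + t = 5 + 2*t)
Z(M) = ⅓ - (4 + M)*(5 + 2*M)*(M - 1/M)/9 (Z(M) = ⅓ - (M + (-1 + 0)/(M + 0))*(M + 4)*(5 + 2*M)/9 = ⅓ - (M - 1/M)*(4 + M)*(5 + 2*M)/9 = ⅓ - (4 + M)*(M - 1/M)*(5 + 2*M)/9 = ⅓ - (4 + M)*(5 + 2*M)*(M - 1/M)/9)
(-523 - 1*262)*Z(-7 + 9) = (-523 - 1*262)*((20 - 18*(-7 + 9)² - 13*(-7 + 9)³ - 2*(-7 + 9)⁴ + 16*(-7 + 9))/(9*(-7 + 9))) = (-523 - 262)*((⅑)*(20 - 18*2² - 13*2³ - 2*2⁴ + 16*2)/2) = -785*(20 - 18*4 - 13*8 - 2*16 + 32)/(9*2) = -785*(20 - 72 - 104 - 32 + 32)/(9*2) = -785*(-156)/(9*2) = -785*(-26/3) = 20410/3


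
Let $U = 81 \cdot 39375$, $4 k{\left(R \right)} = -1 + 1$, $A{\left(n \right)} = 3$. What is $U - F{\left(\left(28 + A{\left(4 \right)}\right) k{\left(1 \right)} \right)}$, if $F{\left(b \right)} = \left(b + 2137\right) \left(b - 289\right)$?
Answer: $3806968$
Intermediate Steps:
$k{\left(R \right)} = 0$ ($k{\left(R \right)} = \frac{-1 + 1}{4} = \frac{1}{4} \cdot 0 = 0$)
$F{\left(b \right)} = \left(-289 + b\right) \left(2137 + b\right)$ ($F{\left(b \right)} = \left(2137 + b\right) \left(-289 + b\right) = \left(-289 + b\right) \left(2137 + b\right)$)
$U = 3189375$
$U - F{\left(\left(28 + A{\left(4 \right)}\right) k{\left(1 \right)} \right)} = 3189375 - \left(-617593 + \left(\left(28 + 3\right) 0\right)^{2} + 1848 \left(28 + 3\right) 0\right) = 3189375 - \left(-617593 + \left(31 \cdot 0\right)^{2} + 1848 \cdot 31 \cdot 0\right) = 3189375 - \left(-617593 + 0^{2} + 1848 \cdot 0\right) = 3189375 - \left(-617593 + 0 + 0\right) = 3189375 - -617593 = 3189375 + 617593 = 3806968$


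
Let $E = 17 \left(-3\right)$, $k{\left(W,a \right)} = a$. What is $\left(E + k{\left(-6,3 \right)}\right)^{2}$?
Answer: $2304$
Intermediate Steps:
$E = -51$
$\left(E + k{\left(-6,3 \right)}\right)^{2} = \left(-51 + 3\right)^{2} = \left(-48\right)^{2} = 2304$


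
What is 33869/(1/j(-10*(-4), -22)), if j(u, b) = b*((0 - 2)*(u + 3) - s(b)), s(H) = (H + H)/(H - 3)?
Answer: 1634788892/25 ≈ 6.5392e+7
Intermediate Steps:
s(H) = 2*H/(-3 + H) (s(H) = (2*H)/(-3 + H) = 2*H/(-3 + H))
j(u, b) = b*(-6 - 2*u - 2*b/(-3 + b)) (j(u, b) = b*((0 - 2)*(u + 3) - 2*b/(-3 + b)) = b*(-2*(3 + u) - 2*b/(-3 + b)) = b*((-6 - 2*u) - 2*b/(-3 + b)) = b*(-6 - 2*u - 2*b/(-3 + b)))
33869/(1/j(-10*(-4), -22)) = 33869/(1/(-2*(-22)*(-22 + (-3 - 22)*(3 - 10*(-4)))/(-3 - 22))) = 33869/(1/(-2*(-22)*(-22 - 25*(3 + 40))/(-25))) = 33869/(1/(-2*(-22)*(-1/25)*(-22 - 25*43))) = 33869/(1/(-2*(-22)*(-1/25)*(-22 - 1075))) = 33869/(1/(-2*(-22)*(-1/25)*(-1097))) = 33869/(1/(48268/25)) = 33869/(25/48268) = 33869*(48268/25) = 1634788892/25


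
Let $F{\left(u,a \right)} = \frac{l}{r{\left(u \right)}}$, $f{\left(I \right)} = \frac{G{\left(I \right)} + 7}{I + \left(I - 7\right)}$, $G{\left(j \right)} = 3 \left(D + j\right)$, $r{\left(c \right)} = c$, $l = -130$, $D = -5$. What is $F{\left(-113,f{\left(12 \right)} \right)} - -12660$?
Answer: $\frac{1430710}{113} \approx 12661.0$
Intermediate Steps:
$G{\left(j \right)} = -15 + 3 j$ ($G{\left(j \right)} = 3 \left(-5 + j\right) = -15 + 3 j$)
$f{\left(I \right)} = \frac{-8 + 3 I}{-7 + 2 I}$ ($f{\left(I \right)} = \frac{\left(-15 + 3 I\right) + 7}{I + \left(I - 7\right)} = \frac{-8 + 3 I}{I + \left(-7 + I\right)} = \frac{-8 + 3 I}{-7 + 2 I}$)
$F{\left(u,a \right)} = - \frac{130}{u}$
$F{\left(-113,f{\left(12 \right)} \right)} - -12660 = - \frac{130}{-113} - -12660 = \left(-130\right) \left(- \frac{1}{113}\right) + 12660 = \frac{130}{113} + 12660 = \frac{1430710}{113}$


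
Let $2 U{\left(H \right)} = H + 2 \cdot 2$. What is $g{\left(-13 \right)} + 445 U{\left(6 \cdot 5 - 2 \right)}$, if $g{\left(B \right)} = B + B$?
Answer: $7094$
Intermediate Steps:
$g{\left(B \right)} = 2 B$
$U{\left(H \right)} = 2 + \frac{H}{2}$ ($U{\left(H \right)} = \frac{H + 2 \cdot 2}{2} = \frac{H + 4}{2} = \frac{4 + H}{2} = 2 + \frac{H}{2}$)
$g{\left(-13 \right)} + 445 U{\left(6 \cdot 5 - 2 \right)} = 2 \left(-13\right) + 445 \left(2 + \frac{6 \cdot 5 - 2}{2}\right) = -26 + 445 \left(2 + \frac{30 - 2}{2}\right) = -26 + 445 \left(2 + \frac{1}{2} \cdot 28\right) = -26 + 445 \left(2 + 14\right) = -26 + 445 \cdot 16 = -26 + 7120 = 7094$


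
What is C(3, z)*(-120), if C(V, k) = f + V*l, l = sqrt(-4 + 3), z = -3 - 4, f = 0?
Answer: -360*I ≈ -360.0*I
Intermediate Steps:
z = -7
l = I (l = sqrt(-1) = I ≈ 1.0*I)
C(V, k) = I*V (C(V, k) = 0 + V*I = 0 + I*V = I*V)
C(3, z)*(-120) = (I*3)*(-120) = (3*I)*(-120) = -360*I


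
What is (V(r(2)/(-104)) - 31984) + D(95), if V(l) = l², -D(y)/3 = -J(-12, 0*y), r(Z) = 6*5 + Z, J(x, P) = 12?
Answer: -5399196/169 ≈ -31948.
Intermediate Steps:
r(Z) = 30 + Z
D(y) = 36 (D(y) = -(-3)*12 = -3*(-12) = 36)
(V(r(2)/(-104)) - 31984) + D(95) = (((30 + 2)/(-104))² - 31984) + 36 = ((32*(-1/104))² - 31984) + 36 = ((-4/13)² - 31984) + 36 = (16/169 - 31984) + 36 = -5405280/169 + 36 = -5399196/169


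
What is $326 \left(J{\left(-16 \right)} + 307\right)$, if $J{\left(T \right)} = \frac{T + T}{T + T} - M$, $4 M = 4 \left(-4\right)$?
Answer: $101712$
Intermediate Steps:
$M = -4$ ($M = \frac{4 \left(-4\right)}{4} = \frac{1}{4} \left(-16\right) = -4$)
$J{\left(T \right)} = 5$ ($J{\left(T \right)} = \frac{T + T}{T + T} - -4 = \frac{2 T}{2 T} + 4 = 2 T \frac{1}{2 T} + 4 = 1 + 4 = 5$)
$326 \left(J{\left(-16 \right)} + 307\right) = 326 \left(5 + 307\right) = 326 \cdot 312 = 101712$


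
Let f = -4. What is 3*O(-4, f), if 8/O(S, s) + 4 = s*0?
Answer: -6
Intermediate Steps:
O(S, s) = -2 (O(S, s) = 8/(-4 + s*0) = 8/(-4 + 0) = 8/(-4) = 8*(-1/4) = -2)
3*O(-4, f) = 3*(-2) = -6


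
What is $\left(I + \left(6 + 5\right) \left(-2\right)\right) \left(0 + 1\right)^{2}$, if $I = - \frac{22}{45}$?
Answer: $- \frac{1012}{45} \approx -22.489$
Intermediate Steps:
$I = - \frac{22}{45}$ ($I = \left(-22\right) \frac{1}{45} = - \frac{22}{45} \approx -0.48889$)
$\left(I + \left(6 + 5\right) \left(-2\right)\right) \left(0 + 1\right)^{2} = \left(- \frac{22}{45} + \left(6 + 5\right) \left(-2\right)\right) \left(0 + 1\right)^{2} = \left(- \frac{22}{45} + 11 \left(-2\right)\right) 1^{2} = \left(- \frac{22}{45} - 22\right) 1 = \left(- \frac{1012}{45}\right) 1 = - \frac{1012}{45}$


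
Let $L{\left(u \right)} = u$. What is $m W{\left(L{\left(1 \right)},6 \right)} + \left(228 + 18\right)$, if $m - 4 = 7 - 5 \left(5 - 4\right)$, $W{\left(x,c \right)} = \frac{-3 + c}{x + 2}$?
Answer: $252$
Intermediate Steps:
$W{\left(x,c \right)} = \frac{-3 + c}{2 + x}$
$m = 6$ ($m = 4 + \left(7 - 5 \left(5 - 4\right)\right) = 4 + \left(7 - 5\right) = 4 + 2 = 6$)
$m W{\left(L{\left(1 \right)},6 \right)} + \left(228 + 18\right) = 6 \frac{-3 + 6}{2 + 1} + \left(228 + 18\right) = 6 \cdot \frac{1}{3} \cdot 3 + 246 = 6 \cdot 1 + 246 = 6 + 246 = 252$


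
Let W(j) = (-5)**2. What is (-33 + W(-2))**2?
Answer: 64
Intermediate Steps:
W(j) = 25
(-33 + W(-2))**2 = (-33 + 25)**2 = (-8)**2 = 64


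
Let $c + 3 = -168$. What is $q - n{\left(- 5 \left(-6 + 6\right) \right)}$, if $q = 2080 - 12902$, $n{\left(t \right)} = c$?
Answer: $-10651$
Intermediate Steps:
$c = -171$ ($c = -3 - 168 = -171$)
$n{\left(t \right)} = -171$
$q = -10822$ ($q = 2080 - 12902 = -10822$)
$q - n{\left(- 5 \left(-6 + 6\right) \right)} = -10822 - -171 = -10822 + 171 = -10651$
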